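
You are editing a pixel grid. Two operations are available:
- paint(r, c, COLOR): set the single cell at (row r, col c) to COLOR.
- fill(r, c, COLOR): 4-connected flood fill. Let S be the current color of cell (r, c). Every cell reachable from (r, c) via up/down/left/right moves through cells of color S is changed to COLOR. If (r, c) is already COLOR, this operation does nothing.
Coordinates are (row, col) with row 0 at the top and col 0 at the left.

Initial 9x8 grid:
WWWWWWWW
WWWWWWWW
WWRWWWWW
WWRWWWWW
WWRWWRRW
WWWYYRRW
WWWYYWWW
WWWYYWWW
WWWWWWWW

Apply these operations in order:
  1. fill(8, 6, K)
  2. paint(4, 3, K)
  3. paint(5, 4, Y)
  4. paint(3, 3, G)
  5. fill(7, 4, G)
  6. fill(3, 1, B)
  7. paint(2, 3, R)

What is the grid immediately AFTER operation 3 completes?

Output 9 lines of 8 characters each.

After op 1 fill(8,6,K) [59 cells changed]:
KKKKKKKK
KKKKKKKK
KKRKKKKK
KKRKKKKK
KKRKKRRK
KKKYYRRK
KKKYYKKK
KKKYYKKK
KKKKKKKK
After op 2 paint(4,3,K):
KKKKKKKK
KKKKKKKK
KKRKKKKK
KKRKKKKK
KKRKKRRK
KKKYYRRK
KKKYYKKK
KKKYYKKK
KKKKKKKK
After op 3 paint(5,4,Y):
KKKKKKKK
KKKKKKKK
KKRKKKKK
KKRKKKKK
KKRKKRRK
KKKYYRRK
KKKYYKKK
KKKYYKKK
KKKKKKKK

Answer: KKKKKKKK
KKKKKKKK
KKRKKKKK
KKRKKKKK
KKRKKRRK
KKKYYRRK
KKKYYKKK
KKKYYKKK
KKKKKKKK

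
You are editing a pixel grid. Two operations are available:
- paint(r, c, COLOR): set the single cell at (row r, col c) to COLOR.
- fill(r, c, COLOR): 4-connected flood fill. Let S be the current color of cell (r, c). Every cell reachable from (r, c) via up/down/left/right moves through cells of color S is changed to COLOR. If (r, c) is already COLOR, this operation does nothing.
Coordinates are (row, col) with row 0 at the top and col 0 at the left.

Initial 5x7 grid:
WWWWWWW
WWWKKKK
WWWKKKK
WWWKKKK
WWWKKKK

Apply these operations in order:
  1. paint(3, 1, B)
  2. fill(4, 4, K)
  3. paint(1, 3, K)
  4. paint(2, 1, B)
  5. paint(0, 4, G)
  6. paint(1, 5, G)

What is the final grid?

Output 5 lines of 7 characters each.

Answer: WWWWGWW
WWWKKGK
WBWKKKK
WBWKKKK
WWWKKKK

Derivation:
After op 1 paint(3,1,B):
WWWWWWW
WWWKKKK
WWWKKKK
WBWKKKK
WWWKKKK
After op 2 fill(4,4,K) [0 cells changed]:
WWWWWWW
WWWKKKK
WWWKKKK
WBWKKKK
WWWKKKK
After op 3 paint(1,3,K):
WWWWWWW
WWWKKKK
WWWKKKK
WBWKKKK
WWWKKKK
After op 4 paint(2,1,B):
WWWWWWW
WWWKKKK
WBWKKKK
WBWKKKK
WWWKKKK
After op 5 paint(0,4,G):
WWWWGWW
WWWKKKK
WBWKKKK
WBWKKKK
WWWKKKK
After op 6 paint(1,5,G):
WWWWGWW
WWWKKGK
WBWKKKK
WBWKKKK
WWWKKKK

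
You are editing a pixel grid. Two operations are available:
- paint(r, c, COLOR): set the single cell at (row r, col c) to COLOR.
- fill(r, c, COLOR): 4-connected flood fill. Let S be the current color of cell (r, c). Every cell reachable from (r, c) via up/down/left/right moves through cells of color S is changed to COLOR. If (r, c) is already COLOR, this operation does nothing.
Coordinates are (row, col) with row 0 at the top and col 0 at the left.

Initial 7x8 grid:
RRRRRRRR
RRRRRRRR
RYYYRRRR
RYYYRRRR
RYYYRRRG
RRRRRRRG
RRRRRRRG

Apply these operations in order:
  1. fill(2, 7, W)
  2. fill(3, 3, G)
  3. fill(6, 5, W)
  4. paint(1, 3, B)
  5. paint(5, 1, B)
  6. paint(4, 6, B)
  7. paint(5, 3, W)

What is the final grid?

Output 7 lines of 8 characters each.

Answer: WWWWWWWW
WWWBWWWW
WGGGWWWW
WGGGWWWW
WGGGWWBG
WBWWWWWG
WWWWWWWG

Derivation:
After op 1 fill(2,7,W) [44 cells changed]:
WWWWWWWW
WWWWWWWW
WYYYWWWW
WYYYWWWW
WYYYWWWG
WWWWWWWG
WWWWWWWG
After op 2 fill(3,3,G) [9 cells changed]:
WWWWWWWW
WWWWWWWW
WGGGWWWW
WGGGWWWW
WGGGWWWG
WWWWWWWG
WWWWWWWG
After op 3 fill(6,5,W) [0 cells changed]:
WWWWWWWW
WWWWWWWW
WGGGWWWW
WGGGWWWW
WGGGWWWG
WWWWWWWG
WWWWWWWG
After op 4 paint(1,3,B):
WWWWWWWW
WWWBWWWW
WGGGWWWW
WGGGWWWW
WGGGWWWG
WWWWWWWG
WWWWWWWG
After op 5 paint(5,1,B):
WWWWWWWW
WWWBWWWW
WGGGWWWW
WGGGWWWW
WGGGWWWG
WBWWWWWG
WWWWWWWG
After op 6 paint(4,6,B):
WWWWWWWW
WWWBWWWW
WGGGWWWW
WGGGWWWW
WGGGWWBG
WBWWWWWG
WWWWWWWG
After op 7 paint(5,3,W):
WWWWWWWW
WWWBWWWW
WGGGWWWW
WGGGWWWW
WGGGWWBG
WBWWWWWG
WWWWWWWG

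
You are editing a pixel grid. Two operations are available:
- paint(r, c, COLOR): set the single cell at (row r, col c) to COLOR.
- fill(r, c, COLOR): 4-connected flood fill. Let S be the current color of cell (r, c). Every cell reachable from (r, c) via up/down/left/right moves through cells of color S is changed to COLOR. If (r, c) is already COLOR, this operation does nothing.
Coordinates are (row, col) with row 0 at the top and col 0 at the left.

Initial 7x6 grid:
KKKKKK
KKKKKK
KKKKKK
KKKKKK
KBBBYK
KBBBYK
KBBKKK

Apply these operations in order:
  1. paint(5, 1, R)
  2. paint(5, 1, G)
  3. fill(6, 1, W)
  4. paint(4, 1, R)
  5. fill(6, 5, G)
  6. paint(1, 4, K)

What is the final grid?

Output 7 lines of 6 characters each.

After op 1 paint(5,1,R):
KKKKKK
KKKKKK
KKKKKK
KKKKKK
KBBBYK
KRBBYK
KBBKKK
After op 2 paint(5,1,G):
KKKKKK
KKKKKK
KKKKKK
KKKKKK
KBBBYK
KGBBYK
KBBKKK
After op 3 fill(6,1,W) [7 cells changed]:
KKKKKK
KKKKKK
KKKKKK
KKKKKK
KWWWYK
KGWWYK
KWWKKK
After op 4 paint(4,1,R):
KKKKKK
KKKKKK
KKKKKK
KKKKKK
KRWWYK
KGWWYK
KWWKKK
After op 5 fill(6,5,G) [32 cells changed]:
GGGGGG
GGGGGG
GGGGGG
GGGGGG
GRWWYG
GGWWYG
GWWGGG
After op 6 paint(1,4,K):
GGGGGG
GGGGKG
GGGGGG
GGGGGG
GRWWYG
GGWWYG
GWWGGG

Answer: GGGGGG
GGGGKG
GGGGGG
GGGGGG
GRWWYG
GGWWYG
GWWGGG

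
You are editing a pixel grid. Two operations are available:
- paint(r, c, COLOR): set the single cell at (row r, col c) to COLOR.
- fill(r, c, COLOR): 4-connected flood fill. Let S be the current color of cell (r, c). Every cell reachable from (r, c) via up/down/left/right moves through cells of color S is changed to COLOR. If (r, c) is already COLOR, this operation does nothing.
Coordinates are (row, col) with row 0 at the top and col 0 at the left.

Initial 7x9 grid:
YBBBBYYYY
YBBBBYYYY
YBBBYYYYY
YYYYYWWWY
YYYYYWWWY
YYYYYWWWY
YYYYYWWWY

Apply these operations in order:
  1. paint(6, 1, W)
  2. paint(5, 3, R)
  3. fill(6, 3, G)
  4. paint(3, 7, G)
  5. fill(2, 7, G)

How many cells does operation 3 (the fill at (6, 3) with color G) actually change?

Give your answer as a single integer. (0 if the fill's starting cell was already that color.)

Answer: 38

Derivation:
After op 1 paint(6,1,W):
YBBBBYYYY
YBBBBYYYY
YBBBYYYYY
YYYYYWWWY
YYYYYWWWY
YYYYYWWWY
YWYYYWWWY
After op 2 paint(5,3,R):
YBBBBYYYY
YBBBBYYYY
YBBBYYYYY
YYYYYWWWY
YYYYYWWWY
YYYRYWWWY
YWYYYWWWY
After op 3 fill(6,3,G) [38 cells changed]:
GBBBBGGGG
GBBBBGGGG
GBBBGGGGG
GGGGGWWWG
GGGGGWWWG
GGGRGWWWG
GWGGGWWWG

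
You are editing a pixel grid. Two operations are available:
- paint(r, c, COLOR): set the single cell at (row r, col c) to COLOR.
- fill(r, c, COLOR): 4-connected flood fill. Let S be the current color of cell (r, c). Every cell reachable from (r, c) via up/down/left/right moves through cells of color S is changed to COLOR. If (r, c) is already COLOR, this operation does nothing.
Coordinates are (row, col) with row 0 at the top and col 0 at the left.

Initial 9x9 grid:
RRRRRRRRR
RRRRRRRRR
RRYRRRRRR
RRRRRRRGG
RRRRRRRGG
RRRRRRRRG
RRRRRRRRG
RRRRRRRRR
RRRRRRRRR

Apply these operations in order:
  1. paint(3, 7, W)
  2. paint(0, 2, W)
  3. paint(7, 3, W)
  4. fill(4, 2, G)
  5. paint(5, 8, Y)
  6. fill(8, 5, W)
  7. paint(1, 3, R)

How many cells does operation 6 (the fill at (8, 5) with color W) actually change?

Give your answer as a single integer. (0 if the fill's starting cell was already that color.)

Answer: 76

Derivation:
After op 1 paint(3,7,W):
RRRRRRRRR
RRRRRRRRR
RRYRRRRRR
RRRRRRRWG
RRRRRRRGG
RRRRRRRRG
RRRRRRRRG
RRRRRRRRR
RRRRRRRRR
After op 2 paint(0,2,W):
RRWRRRRRR
RRRRRRRRR
RRYRRRRRR
RRRRRRRWG
RRRRRRRGG
RRRRRRRRG
RRRRRRRRG
RRRRRRRRR
RRRRRRRRR
After op 3 paint(7,3,W):
RRWRRRRRR
RRRRRRRRR
RRYRRRRRR
RRRRRRRWG
RRRRRRRGG
RRRRRRRRG
RRRRRRRRG
RRRWRRRRR
RRRRRRRRR
After op 4 fill(4,2,G) [72 cells changed]:
GGWGGGGGG
GGGGGGGGG
GGYGGGGGG
GGGGGGGWG
GGGGGGGGG
GGGGGGGGG
GGGGGGGGG
GGGWGGGGG
GGGGGGGGG
After op 5 paint(5,8,Y):
GGWGGGGGG
GGGGGGGGG
GGYGGGGGG
GGGGGGGWG
GGGGGGGGG
GGGGGGGGY
GGGGGGGGG
GGGWGGGGG
GGGGGGGGG
After op 6 fill(8,5,W) [76 cells changed]:
WWWWWWWWW
WWWWWWWWW
WWYWWWWWW
WWWWWWWWW
WWWWWWWWW
WWWWWWWWY
WWWWWWWWW
WWWWWWWWW
WWWWWWWWW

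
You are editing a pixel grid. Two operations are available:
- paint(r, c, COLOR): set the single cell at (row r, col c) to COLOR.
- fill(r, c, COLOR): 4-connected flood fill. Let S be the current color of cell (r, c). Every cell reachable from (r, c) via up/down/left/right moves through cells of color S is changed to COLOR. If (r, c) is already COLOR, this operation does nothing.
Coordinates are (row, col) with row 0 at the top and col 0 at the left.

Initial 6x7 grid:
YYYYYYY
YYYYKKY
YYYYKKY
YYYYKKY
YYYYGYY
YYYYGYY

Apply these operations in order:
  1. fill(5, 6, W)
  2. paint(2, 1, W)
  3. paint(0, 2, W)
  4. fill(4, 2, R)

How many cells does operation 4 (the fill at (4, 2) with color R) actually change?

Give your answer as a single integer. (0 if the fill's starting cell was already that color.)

After op 1 fill(5,6,W) [34 cells changed]:
WWWWWWW
WWWWKKW
WWWWKKW
WWWWKKW
WWWWGWW
WWWWGWW
After op 2 paint(2,1,W):
WWWWWWW
WWWWKKW
WWWWKKW
WWWWKKW
WWWWGWW
WWWWGWW
After op 3 paint(0,2,W):
WWWWWWW
WWWWKKW
WWWWKKW
WWWWKKW
WWWWGWW
WWWWGWW
After op 4 fill(4,2,R) [34 cells changed]:
RRRRRRR
RRRRKKR
RRRRKKR
RRRRKKR
RRRRGRR
RRRRGRR

Answer: 34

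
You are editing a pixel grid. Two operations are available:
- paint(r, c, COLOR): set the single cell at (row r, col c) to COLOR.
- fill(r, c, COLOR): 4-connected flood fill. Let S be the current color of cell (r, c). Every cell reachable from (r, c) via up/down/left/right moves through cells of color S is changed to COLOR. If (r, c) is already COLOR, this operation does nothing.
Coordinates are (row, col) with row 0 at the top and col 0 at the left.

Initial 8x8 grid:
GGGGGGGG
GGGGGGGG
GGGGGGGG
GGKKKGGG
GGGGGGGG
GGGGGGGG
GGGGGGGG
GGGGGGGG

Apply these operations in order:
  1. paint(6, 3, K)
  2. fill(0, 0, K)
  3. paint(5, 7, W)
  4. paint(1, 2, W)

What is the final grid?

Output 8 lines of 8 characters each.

After op 1 paint(6,3,K):
GGGGGGGG
GGGGGGGG
GGGGGGGG
GGKKKGGG
GGGGGGGG
GGGGGGGG
GGGKGGGG
GGGGGGGG
After op 2 fill(0,0,K) [60 cells changed]:
KKKKKKKK
KKKKKKKK
KKKKKKKK
KKKKKKKK
KKKKKKKK
KKKKKKKK
KKKKKKKK
KKKKKKKK
After op 3 paint(5,7,W):
KKKKKKKK
KKKKKKKK
KKKKKKKK
KKKKKKKK
KKKKKKKK
KKKKKKKW
KKKKKKKK
KKKKKKKK
After op 4 paint(1,2,W):
KKKKKKKK
KKWKKKKK
KKKKKKKK
KKKKKKKK
KKKKKKKK
KKKKKKKW
KKKKKKKK
KKKKKKKK

Answer: KKKKKKKK
KKWKKKKK
KKKKKKKK
KKKKKKKK
KKKKKKKK
KKKKKKKW
KKKKKKKK
KKKKKKKK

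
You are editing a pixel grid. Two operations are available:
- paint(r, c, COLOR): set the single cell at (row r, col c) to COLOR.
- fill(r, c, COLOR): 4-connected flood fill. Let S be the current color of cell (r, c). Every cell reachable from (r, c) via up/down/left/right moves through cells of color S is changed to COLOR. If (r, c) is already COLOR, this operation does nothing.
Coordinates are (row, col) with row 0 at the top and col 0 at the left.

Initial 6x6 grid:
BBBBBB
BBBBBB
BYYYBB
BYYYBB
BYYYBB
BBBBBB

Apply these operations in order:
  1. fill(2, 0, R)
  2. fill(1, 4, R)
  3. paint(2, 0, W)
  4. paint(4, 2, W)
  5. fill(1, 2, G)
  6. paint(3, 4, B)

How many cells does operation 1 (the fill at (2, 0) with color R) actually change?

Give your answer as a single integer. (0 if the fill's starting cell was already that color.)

After op 1 fill(2,0,R) [27 cells changed]:
RRRRRR
RRRRRR
RYYYRR
RYYYRR
RYYYRR
RRRRRR

Answer: 27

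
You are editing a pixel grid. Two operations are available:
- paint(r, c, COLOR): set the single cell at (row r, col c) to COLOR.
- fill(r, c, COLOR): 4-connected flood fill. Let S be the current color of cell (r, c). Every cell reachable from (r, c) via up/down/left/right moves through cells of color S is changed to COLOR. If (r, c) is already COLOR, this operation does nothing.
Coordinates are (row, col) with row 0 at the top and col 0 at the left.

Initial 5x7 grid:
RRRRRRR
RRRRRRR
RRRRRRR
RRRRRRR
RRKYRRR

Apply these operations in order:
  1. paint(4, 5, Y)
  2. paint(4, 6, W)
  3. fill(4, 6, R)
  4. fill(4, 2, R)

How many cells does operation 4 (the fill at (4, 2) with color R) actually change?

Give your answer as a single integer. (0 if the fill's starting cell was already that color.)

After op 1 paint(4,5,Y):
RRRRRRR
RRRRRRR
RRRRRRR
RRRRRRR
RRKYRYR
After op 2 paint(4,6,W):
RRRRRRR
RRRRRRR
RRRRRRR
RRRRRRR
RRKYRYW
After op 3 fill(4,6,R) [1 cells changed]:
RRRRRRR
RRRRRRR
RRRRRRR
RRRRRRR
RRKYRYR
After op 4 fill(4,2,R) [1 cells changed]:
RRRRRRR
RRRRRRR
RRRRRRR
RRRRRRR
RRRYRYR

Answer: 1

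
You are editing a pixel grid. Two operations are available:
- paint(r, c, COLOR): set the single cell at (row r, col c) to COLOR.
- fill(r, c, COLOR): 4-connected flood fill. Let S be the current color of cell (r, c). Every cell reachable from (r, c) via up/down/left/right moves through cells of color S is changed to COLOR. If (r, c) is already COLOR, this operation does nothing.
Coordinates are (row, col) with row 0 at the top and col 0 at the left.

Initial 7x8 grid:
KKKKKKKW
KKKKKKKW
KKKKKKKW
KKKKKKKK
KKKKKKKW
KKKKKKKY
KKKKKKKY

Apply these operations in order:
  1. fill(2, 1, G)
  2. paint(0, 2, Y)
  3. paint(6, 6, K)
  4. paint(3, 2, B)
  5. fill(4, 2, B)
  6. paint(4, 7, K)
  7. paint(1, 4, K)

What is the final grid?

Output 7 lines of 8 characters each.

After op 1 fill(2,1,G) [50 cells changed]:
GGGGGGGW
GGGGGGGW
GGGGGGGW
GGGGGGGG
GGGGGGGW
GGGGGGGY
GGGGGGGY
After op 2 paint(0,2,Y):
GGYGGGGW
GGGGGGGW
GGGGGGGW
GGGGGGGG
GGGGGGGW
GGGGGGGY
GGGGGGGY
After op 3 paint(6,6,K):
GGYGGGGW
GGGGGGGW
GGGGGGGW
GGGGGGGG
GGGGGGGW
GGGGGGGY
GGGGGGKY
After op 4 paint(3,2,B):
GGYGGGGW
GGGGGGGW
GGGGGGGW
GGBGGGGG
GGGGGGGW
GGGGGGGY
GGGGGGKY
After op 5 fill(4,2,B) [47 cells changed]:
BBYBBBBW
BBBBBBBW
BBBBBBBW
BBBBBBBB
BBBBBBBW
BBBBBBBY
BBBBBBKY
After op 6 paint(4,7,K):
BBYBBBBW
BBBBBBBW
BBBBBBBW
BBBBBBBB
BBBBBBBK
BBBBBBBY
BBBBBBKY
After op 7 paint(1,4,K):
BBYBBBBW
BBBBKBBW
BBBBBBBW
BBBBBBBB
BBBBBBBK
BBBBBBBY
BBBBBBKY

Answer: BBYBBBBW
BBBBKBBW
BBBBBBBW
BBBBBBBB
BBBBBBBK
BBBBBBBY
BBBBBBKY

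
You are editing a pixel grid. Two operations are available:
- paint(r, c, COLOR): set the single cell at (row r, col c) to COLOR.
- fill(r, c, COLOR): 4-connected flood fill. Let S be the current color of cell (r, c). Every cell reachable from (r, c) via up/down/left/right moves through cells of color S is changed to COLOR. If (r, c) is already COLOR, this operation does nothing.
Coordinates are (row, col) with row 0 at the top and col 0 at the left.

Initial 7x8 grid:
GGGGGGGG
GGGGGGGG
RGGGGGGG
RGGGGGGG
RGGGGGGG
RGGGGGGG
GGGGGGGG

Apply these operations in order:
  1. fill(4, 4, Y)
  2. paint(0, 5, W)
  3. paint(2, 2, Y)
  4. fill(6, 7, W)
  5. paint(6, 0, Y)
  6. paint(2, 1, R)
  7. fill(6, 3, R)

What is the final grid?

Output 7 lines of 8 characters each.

Answer: RRRRRRRR
RRRRRRRR
RRRRRRRR
RRRRRRRR
RRRRRRRR
RRRRRRRR
YRRRRRRR

Derivation:
After op 1 fill(4,4,Y) [52 cells changed]:
YYYYYYYY
YYYYYYYY
RYYYYYYY
RYYYYYYY
RYYYYYYY
RYYYYYYY
YYYYYYYY
After op 2 paint(0,5,W):
YYYYYWYY
YYYYYYYY
RYYYYYYY
RYYYYYYY
RYYYYYYY
RYYYYYYY
YYYYYYYY
After op 3 paint(2,2,Y):
YYYYYWYY
YYYYYYYY
RYYYYYYY
RYYYYYYY
RYYYYYYY
RYYYYYYY
YYYYYYYY
After op 4 fill(6,7,W) [51 cells changed]:
WWWWWWWW
WWWWWWWW
RWWWWWWW
RWWWWWWW
RWWWWWWW
RWWWWWWW
WWWWWWWW
After op 5 paint(6,0,Y):
WWWWWWWW
WWWWWWWW
RWWWWWWW
RWWWWWWW
RWWWWWWW
RWWWWWWW
YWWWWWWW
After op 6 paint(2,1,R):
WWWWWWWW
WWWWWWWW
RRWWWWWW
RWWWWWWW
RWWWWWWW
RWWWWWWW
YWWWWWWW
After op 7 fill(6,3,R) [50 cells changed]:
RRRRRRRR
RRRRRRRR
RRRRRRRR
RRRRRRRR
RRRRRRRR
RRRRRRRR
YRRRRRRR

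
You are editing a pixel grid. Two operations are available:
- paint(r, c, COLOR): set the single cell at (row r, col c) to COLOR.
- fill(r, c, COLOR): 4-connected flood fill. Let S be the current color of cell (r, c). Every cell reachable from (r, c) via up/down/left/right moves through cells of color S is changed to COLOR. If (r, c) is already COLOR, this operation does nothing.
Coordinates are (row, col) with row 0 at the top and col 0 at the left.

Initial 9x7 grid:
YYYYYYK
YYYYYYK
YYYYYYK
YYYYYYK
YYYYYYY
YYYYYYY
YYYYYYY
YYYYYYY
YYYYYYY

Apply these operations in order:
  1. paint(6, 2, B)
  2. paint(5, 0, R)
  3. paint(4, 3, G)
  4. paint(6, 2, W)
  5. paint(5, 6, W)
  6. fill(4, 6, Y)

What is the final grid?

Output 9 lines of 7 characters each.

After op 1 paint(6,2,B):
YYYYYYK
YYYYYYK
YYYYYYK
YYYYYYK
YYYYYYY
YYYYYYY
YYBYYYY
YYYYYYY
YYYYYYY
After op 2 paint(5,0,R):
YYYYYYK
YYYYYYK
YYYYYYK
YYYYYYK
YYYYYYY
RYYYYYY
YYBYYYY
YYYYYYY
YYYYYYY
After op 3 paint(4,3,G):
YYYYYYK
YYYYYYK
YYYYYYK
YYYYYYK
YYYGYYY
RYYYYYY
YYBYYYY
YYYYYYY
YYYYYYY
After op 4 paint(6,2,W):
YYYYYYK
YYYYYYK
YYYYYYK
YYYYYYK
YYYGYYY
RYYYYYY
YYWYYYY
YYYYYYY
YYYYYYY
After op 5 paint(5,6,W):
YYYYYYK
YYYYYYK
YYYYYYK
YYYYYYK
YYYGYYY
RYYYYYW
YYWYYYY
YYYYYYY
YYYYYYY
After op 6 fill(4,6,Y) [0 cells changed]:
YYYYYYK
YYYYYYK
YYYYYYK
YYYYYYK
YYYGYYY
RYYYYYW
YYWYYYY
YYYYYYY
YYYYYYY

Answer: YYYYYYK
YYYYYYK
YYYYYYK
YYYYYYK
YYYGYYY
RYYYYYW
YYWYYYY
YYYYYYY
YYYYYYY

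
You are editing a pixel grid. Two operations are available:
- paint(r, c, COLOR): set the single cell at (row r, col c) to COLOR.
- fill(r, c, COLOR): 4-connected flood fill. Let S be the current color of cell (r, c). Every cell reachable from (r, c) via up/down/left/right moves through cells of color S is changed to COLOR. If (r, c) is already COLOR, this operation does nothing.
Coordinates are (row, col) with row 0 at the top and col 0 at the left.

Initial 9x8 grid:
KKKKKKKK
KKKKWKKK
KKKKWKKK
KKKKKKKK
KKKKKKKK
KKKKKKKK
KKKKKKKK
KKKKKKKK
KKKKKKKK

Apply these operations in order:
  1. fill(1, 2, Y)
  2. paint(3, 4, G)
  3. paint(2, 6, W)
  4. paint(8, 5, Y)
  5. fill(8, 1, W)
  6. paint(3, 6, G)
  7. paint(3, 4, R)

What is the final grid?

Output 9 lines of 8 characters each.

Answer: WWWWWWWW
WWWWWWWW
WWWWWWWW
WWWWRWGW
WWWWWWWW
WWWWWWWW
WWWWWWWW
WWWWWWWW
WWWWWWWW

Derivation:
After op 1 fill(1,2,Y) [70 cells changed]:
YYYYYYYY
YYYYWYYY
YYYYWYYY
YYYYYYYY
YYYYYYYY
YYYYYYYY
YYYYYYYY
YYYYYYYY
YYYYYYYY
After op 2 paint(3,4,G):
YYYYYYYY
YYYYWYYY
YYYYWYYY
YYYYGYYY
YYYYYYYY
YYYYYYYY
YYYYYYYY
YYYYYYYY
YYYYYYYY
After op 3 paint(2,6,W):
YYYYYYYY
YYYYWYYY
YYYYWYWY
YYYYGYYY
YYYYYYYY
YYYYYYYY
YYYYYYYY
YYYYYYYY
YYYYYYYY
After op 4 paint(8,5,Y):
YYYYYYYY
YYYYWYYY
YYYYWYWY
YYYYGYYY
YYYYYYYY
YYYYYYYY
YYYYYYYY
YYYYYYYY
YYYYYYYY
After op 5 fill(8,1,W) [68 cells changed]:
WWWWWWWW
WWWWWWWW
WWWWWWWW
WWWWGWWW
WWWWWWWW
WWWWWWWW
WWWWWWWW
WWWWWWWW
WWWWWWWW
After op 6 paint(3,6,G):
WWWWWWWW
WWWWWWWW
WWWWWWWW
WWWWGWGW
WWWWWWWW
WWWWWWWW
WWWWWWWW
WWWWWWWW
WWWWWWWW
After op 7 paint(3,4,R):
WWWWWWWW
WWWWWWWW
WWWWWWWW
WWWWRWGW
WWWWWWWW
WWWWWWWW
WWWWWWWW
WWWWWWWW
WWWWWWWW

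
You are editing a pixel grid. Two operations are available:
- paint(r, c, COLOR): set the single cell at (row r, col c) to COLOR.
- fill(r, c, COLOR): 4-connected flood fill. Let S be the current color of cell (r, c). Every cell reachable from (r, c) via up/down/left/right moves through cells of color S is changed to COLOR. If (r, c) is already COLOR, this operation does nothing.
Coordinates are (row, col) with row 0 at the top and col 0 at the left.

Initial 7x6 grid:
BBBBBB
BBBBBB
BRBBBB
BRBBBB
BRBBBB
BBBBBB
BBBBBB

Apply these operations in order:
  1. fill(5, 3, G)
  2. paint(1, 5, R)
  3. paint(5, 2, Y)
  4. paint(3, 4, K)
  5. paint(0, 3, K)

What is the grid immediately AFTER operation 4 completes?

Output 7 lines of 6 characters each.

After op 1 fill(5,3,G) [39 cells changed]:
GGGGGG
GGGGGG
GRGGGG
GRGGGG
GRGGGG
GGGGGG
GGGGGG
After op 2 paint(1,5,R):
GGGGGG
GGGGGR
GRGGGG
GRGGGG
GRGGGG
GGGGGG
GGGGGG
After op 3 paint(5,2,Y):
GGGGGG
GGGGGR
GRGGGG
GRGGGG
GRGGGG
GGYGGG
GGGGGG
After op 4 paint(3,4,K):
GGGGGG
GGGGGR
GRGGGG
GRGGKG
GRGGGG
GGYGGG
GGGGGG

Answer: GGGGGG
GGGGGR
GRGGGG
GRGGKG
GRGGGG
GGYGGG
GGGGGG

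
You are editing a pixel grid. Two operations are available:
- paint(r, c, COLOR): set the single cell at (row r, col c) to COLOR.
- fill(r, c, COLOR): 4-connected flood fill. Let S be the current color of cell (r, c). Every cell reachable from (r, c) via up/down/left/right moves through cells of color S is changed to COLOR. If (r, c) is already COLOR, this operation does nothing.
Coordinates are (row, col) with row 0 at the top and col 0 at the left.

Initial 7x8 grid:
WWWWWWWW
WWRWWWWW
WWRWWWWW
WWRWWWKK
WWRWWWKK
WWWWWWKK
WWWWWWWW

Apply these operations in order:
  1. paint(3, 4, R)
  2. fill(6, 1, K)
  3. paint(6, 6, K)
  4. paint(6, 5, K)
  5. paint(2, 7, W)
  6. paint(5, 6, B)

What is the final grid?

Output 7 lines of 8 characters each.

After op 1 paint(3,4,R):
WWWWWWWW
WWRWWWWW
WWRWWWWW
WWRWRWKK
WWRWWWKK
WWWWWWKK
WWWWWWWW
After op 2 fill(6,1,K) [45 cells changed]:
KKKKKKKK
KKRKKKKK
KKRKKKKK
KKRKRKKK
KKRKKKKK
KKKKKKKK
KKKKKKKK
After op 3 paint(6,6,K):
KKKKKKKK
KKRKKKKK
KKRKKKKK
KKRKRKKK
KKRKKKKK
KKKKKKKK
KKKKKKKK
After op 4 paint(6,5,K):
KKKKKKKK
KKRKKKKK
KKRKKKKK
KKRKRKKK
KKRKKKKK
KKKKKKKK
KKKKKKKK
After op 5 paint(2,7,W):
KKKKKKKK
KKRKKKKK
KKRKKKKW
KKRKRKKK
KKRKKKKK
KKKKKKKK
KKKKKKKK
After op 6 paint(5,6,B):
KKKKKKKK
KKRKKKKK
KKRKKKKW
KKRKRKKK
KKRKKKKK
KKKKKKBK
KKKKKKKK

Answer: KKKKKKKK
KKRKKKKK
KKRKKKKW
KKRKRKKK
KKRKKKKK
KKKKKKBK
KKKKKKKK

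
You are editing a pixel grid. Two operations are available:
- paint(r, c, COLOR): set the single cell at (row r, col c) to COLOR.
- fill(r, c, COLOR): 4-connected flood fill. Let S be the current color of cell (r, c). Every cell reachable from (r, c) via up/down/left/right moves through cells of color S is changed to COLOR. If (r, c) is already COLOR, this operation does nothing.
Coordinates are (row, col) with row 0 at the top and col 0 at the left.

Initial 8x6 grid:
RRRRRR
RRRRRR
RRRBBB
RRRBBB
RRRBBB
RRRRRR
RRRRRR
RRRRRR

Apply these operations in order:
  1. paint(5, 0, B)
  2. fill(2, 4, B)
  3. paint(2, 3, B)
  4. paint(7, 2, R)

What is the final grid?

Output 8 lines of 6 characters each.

Answer: RRRRRR
RRRRRR
RRRBBB
RRRBBB
RRRBBB
BRRRRR
RRRRRR
RRRRRR

Derivation:
After op 1 paint(5,0,B):
RRRRRR
RRRRRR
RRRBBB
RRRBBB
RRRBBB
BRRRRR
RRRRRR
RRRRRR
After op 2 fill(2,4,B) [0 cells changed]:
RRRRRR
RRRRRR
RRRBBB
RRRBBB
RRRBBB
BRRRRR
RRRRRR
RRRRRR
After op 3 paint(2,3,B):
RRRRRR
RRRRRR
RRRBBB
RRRBBB
RRRBBB
BRRRRR
RRRRRR
RRRRRR
After op 4 paint(7,2,R):
RRRRRR
RRRRRR
RRRBBB
RRRBBB
RRRBBB
BRRRRR
RRRRRR
RRRRRR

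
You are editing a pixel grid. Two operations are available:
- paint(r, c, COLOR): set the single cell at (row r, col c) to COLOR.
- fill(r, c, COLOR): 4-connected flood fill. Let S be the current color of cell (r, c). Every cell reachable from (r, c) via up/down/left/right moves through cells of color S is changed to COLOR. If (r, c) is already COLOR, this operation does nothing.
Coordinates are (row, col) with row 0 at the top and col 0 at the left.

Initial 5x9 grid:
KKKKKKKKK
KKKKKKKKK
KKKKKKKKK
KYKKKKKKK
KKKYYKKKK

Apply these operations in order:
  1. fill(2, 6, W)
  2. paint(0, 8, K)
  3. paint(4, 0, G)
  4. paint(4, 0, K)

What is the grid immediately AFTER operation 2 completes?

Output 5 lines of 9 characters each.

After op 1 fill(2,6,W) [42 cells changed]:
WWWWWWWWW
WWWWWWWWW
WWWWWWWWW
WYWWWWWWW
WWWYYWWWW
After op 2 paint(0,8,K):
WWWWWWWWK
WWWWWWWWW
WWWWWWWWW
WYWWWWWWW
WWWYYWWWW

Answer: WWWWWWWWK
WWWWWWWWW
WWWWWWWWW
WYWWWWWWW
WWWYYWWWW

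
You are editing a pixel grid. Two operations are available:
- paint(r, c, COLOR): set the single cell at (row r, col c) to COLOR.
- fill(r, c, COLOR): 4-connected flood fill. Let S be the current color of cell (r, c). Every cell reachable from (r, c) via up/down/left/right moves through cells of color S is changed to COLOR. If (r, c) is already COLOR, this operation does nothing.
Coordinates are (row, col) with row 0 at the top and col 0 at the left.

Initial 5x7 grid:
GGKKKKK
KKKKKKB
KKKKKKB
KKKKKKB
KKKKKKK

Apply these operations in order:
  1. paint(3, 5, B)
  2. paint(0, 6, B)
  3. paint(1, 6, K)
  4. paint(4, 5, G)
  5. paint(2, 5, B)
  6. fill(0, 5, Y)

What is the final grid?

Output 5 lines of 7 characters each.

After op 1 paint(3,5,B):
GGKKKKK
KKKKKKB
KKKKKKB
KKKKKBB
KKKKKKK
After op 2 paint(0,6,B):
GGKKKKB
KKKKKKB
KKKKKKB
KKKKKBB
KKKKKKK
After op 3 paint(1,6,K):
GGKKKKB
KKKKKKK
KKKKKKB
KKKKKBB
KKKKKKK
After op 4 paint(4,5,G):
GGKKKKB
KKKKKKK
KKKKKKB
KKKKKBB
KKKKKGK
After op 5 paint(2,5,B):
GGKKKKB
KKKKKKK
KKKKKBB
KKKKKBB
KKKKKGK
After op 6 fill(0,5,Y) [26 cells changed]:
GGYYYYB
YYYYYYY
YYYYYBB
YYYYYBB
YYYYYGK

Answer: GGYYYYB
YYYYYYY
YYYYYBB
YYYYYBB
YYYYYGK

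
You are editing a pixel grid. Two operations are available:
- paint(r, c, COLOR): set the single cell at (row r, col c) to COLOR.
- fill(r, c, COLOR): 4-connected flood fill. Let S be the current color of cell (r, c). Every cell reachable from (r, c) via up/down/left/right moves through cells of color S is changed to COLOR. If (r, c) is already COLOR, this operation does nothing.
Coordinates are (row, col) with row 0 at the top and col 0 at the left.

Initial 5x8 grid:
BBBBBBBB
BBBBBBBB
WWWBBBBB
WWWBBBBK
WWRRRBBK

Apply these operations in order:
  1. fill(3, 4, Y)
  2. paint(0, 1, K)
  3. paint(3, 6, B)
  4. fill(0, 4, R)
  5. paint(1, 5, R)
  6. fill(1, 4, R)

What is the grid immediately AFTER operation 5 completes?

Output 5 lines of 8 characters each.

After op 1 fill(3,4,Y) [27 cells changed]:
YYYYYYYY
YYYYYYYY
WWWYYYYY
WWWYYYYK
WWRRRYYK
After op 2 paint(0,1,K):
YKYYYYYY
YYYYYYYY
WWWYYYYY
WWWYYYYK
WWRRRYYK
After op 3 paint(3,6,B):
YKYYYYYY
YYYYYYYY
WWWYYYYY
WWWYYYBK
WWRRRYYK
After op 4 fill(0,4,R) [25 cells changed]:
RKRRRRRR
RRRRRRRR
WWWRRRRR
WWWRRRBK
WWRRRRRK
After op 5 paint(1,5,R):
RKRRRRRR
RRRRRRRR
WWWRRRRR
WWWRRRBK
WWRRRRRK

Answer: RKRRRRRR
RRRRRRRR
WWWRRRRR
WWWRRRBK
WWRRRRRK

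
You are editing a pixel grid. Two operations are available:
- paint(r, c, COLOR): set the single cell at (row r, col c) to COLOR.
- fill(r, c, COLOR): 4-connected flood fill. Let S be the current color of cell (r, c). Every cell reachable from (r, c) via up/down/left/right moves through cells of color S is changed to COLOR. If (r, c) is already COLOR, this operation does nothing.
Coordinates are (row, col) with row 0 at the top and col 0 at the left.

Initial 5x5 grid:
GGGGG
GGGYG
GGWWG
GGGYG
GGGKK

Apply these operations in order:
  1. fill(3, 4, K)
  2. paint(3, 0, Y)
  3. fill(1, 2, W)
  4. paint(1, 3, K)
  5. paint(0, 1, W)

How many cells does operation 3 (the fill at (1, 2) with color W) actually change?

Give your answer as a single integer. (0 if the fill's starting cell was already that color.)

Answer: 20

Derivation:
After op 1 fill(3,4,K) [19 cells changed]:
KKKKK
KKKYK
KKWWK
KKKYK
KKKKK
After op 2 paint(3,0,Y):
KKKKK
KKKYK
KKWWK
YKKYK
KKKKK
After op 3 fill(1,2,W) [20 cells changed]:
WWWWW
WWWYW
WWWWW
YWWYW
WWWWW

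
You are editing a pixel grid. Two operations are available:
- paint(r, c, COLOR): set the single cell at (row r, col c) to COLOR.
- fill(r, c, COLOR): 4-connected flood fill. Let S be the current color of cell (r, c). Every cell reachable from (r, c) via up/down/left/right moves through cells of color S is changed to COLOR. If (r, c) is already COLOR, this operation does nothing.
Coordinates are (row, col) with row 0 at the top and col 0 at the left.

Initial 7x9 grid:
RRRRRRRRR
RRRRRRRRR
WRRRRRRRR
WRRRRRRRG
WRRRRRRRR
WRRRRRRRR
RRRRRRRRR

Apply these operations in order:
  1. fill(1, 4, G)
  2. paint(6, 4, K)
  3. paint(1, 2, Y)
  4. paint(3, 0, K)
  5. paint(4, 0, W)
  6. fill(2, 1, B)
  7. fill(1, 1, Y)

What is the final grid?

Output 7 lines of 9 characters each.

After op 1 fill(1,4,G) [58 cells changed]:
GGGGGGGGG
GGGGGGGGG
WGGGGGGGG
WGGGGGGGG
WGGGGGGGG
WGGGGGGGG
GGGGGGGGG
After op 2 paint(6,4,K):
GGGGGGGGG
GGGGGGGGG
WGGGGGGGG
WGGGGGGGG
WGGGGGGGG
WGGGGGGGG
GGGGKGGGG
After op 3 paint(1,2,Y):
GGGGGGGGG
GGYGGGGGG
WGGGGGGGG
WGGGGGGGG
WGGGGGGGG
WGGGGGGGG
GGGGKGGGG
After op 4 paint(3,0,K):
GGGGGGGGG
GGYGGGGGG
WGGGGGGGG
KGGGGGGGG
WGGGGGGGG
WGGGGGGGG
GGGGKGGGG
After op 5 paint(4,0,W):
GGGGGGGGG
GGYGGGGGG
WGGGGGGGG
KGGGGGGGG
WGGGGGGGG
WGGGGGGGG
GGGGKGGGG
After op 6 fill(2,1,B) [57 cells changed]:
BBBBBBBBB
BBYBBBBBB
WBBBBBBBB
KBBBBBBBB
WBBBBBBBB
WBBBBBBBB
BBBBKBBBB
After op 7 fill(1,1,Y) [57 cells changed]:
YYYYYYYYY
YYYYYYYYY
WYYYYYYYY
KYYYYYYYY
WYYYYYYYY
WYYYYYYYY
YYYYKYYYY

Answer: YYYYYYYYY
YYYYYYYYY
WYYYYYYYY
KYYYYYYYY
WYYYYYYYY
WYYYYYYYY
YYYYKYYYY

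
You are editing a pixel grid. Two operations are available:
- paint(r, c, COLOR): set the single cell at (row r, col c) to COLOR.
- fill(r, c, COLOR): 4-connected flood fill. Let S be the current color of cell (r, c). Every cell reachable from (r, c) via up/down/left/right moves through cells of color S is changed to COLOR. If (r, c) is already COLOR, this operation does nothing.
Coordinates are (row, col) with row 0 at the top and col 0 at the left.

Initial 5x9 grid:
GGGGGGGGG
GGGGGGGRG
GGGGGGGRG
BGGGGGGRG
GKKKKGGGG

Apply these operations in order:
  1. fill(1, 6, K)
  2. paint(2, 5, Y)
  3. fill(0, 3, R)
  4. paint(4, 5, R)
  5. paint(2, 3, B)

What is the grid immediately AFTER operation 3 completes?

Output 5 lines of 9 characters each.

Answer: RRRRRRRRR
RRRRRRRRR
RRRRRYRRR
BRRRRRRRR
GRRRRRRRR

Derivation:
After op 1 fill(1,6,K) [36 cells changed]:
KKKKKKKKK
KKKKKKKRK
KKKKKKKRK
BKKKKKKRK
GKKKKKKKK
After op 2 paint(2,5,Y):
KKKKKKKKK
KKKKKKKRK
KKKKKYKRK
BKKKKKKRK
GKKKKKKKK
After op 3 fill(0,3,R) [39 cells changed]:
RRRRRRRRR
RRRRRRRRR
RRRRRYRRR
BRRRRRRRR
GRRRRRRRR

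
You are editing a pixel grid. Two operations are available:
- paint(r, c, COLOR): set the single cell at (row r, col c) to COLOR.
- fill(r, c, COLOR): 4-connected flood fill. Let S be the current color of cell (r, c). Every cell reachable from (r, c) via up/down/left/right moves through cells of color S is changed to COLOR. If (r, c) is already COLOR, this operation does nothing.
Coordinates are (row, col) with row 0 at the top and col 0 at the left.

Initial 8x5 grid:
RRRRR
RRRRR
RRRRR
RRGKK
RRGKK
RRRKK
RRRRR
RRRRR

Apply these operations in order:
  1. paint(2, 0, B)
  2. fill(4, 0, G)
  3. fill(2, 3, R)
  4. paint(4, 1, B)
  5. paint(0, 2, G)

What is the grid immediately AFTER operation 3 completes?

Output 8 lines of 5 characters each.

After op 1 paint(2,0,B):
RRRRR
RRRRR
BRRRR
RRGKK
RRGKK
RRRKK
RRRRR
RRRRR
After op 2 fill(4,0,G) [31 cells changed]:
GGGGG
GGGGG
BGGGG
GGGKK
GGGKK
GGGKK
GGGGG
GGGGG
After op 3 fill(2,3,R) [33 cells changed]:
RRRRR
RRRRR
BRRRR
RRRKK
RRRKK
RRRKK
RRRRR
RRRRR

Answer: RRRRR
RRRRR
BRRRR
RRRKK
RRRKK
RRRKK
RRRRR
RRRRR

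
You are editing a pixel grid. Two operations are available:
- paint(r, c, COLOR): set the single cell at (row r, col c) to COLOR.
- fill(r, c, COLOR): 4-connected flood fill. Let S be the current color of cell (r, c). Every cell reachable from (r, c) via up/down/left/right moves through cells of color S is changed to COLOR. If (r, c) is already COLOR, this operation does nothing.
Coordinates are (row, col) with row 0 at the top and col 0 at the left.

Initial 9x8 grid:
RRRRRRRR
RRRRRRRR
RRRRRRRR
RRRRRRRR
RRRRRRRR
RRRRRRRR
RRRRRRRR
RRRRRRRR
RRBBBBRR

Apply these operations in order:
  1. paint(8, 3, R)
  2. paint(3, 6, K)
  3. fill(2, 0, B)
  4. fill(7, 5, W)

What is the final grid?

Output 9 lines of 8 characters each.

Answer: WWWWWWWW
WWWWWWWW
WWWWWWWW
WWWWWWKW
WWWWWWWW
WWWWWWWW
WWWWWWWW
WWWWWWWW
WWWWWWWW

Derivation:
After op 1 paint(8,3,R):
RRRRRRRR
RRRRRRRR
RRRRRRRR
RRRRRRRR
RRRRRRRR
RRRRRRRR
RRRRRRRR
RRRRRRRR
RRBRBBRR
After op 2 paint(3,6,K):
RRRRRRRR
RRRRRRRR
RRRRRRRR
RRRRRRKR
RRRRRRRR
RRRRRRRR
RRRRRRRR
RRRRRRRR
RRBRBBRR
After op 3 fill(2,0,B) [68 cells changed]:
BBBBBBBB
BBBBBBBB
BBBBBBBB
BBBBBBKB
BBBBBBBB
BBBBBBBB
BBBBBBBB
BBBBBBBB
BBBBBBBB
After op 4 fill(7,5,W) [71 cells changed]:
WWWWWWWW
WWWWWWWW
WWWWWWWW
WWWWWWKW
WWWWWWWW
WWWWWWWW
WWWWWWWW
WWWWWWWW
WWWWWWWW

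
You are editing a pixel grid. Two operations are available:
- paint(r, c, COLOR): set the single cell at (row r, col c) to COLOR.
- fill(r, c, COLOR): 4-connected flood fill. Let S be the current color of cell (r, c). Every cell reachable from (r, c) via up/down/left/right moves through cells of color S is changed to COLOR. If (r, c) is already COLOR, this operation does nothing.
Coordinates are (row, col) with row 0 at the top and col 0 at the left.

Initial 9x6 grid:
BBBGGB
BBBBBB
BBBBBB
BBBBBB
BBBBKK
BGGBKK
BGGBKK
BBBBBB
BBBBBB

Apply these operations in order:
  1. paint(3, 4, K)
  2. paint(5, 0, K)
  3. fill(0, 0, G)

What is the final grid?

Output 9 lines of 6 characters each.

After op 1 paint(3,4,K):
BBBGGB
BBBBBB
BBBBBB
BBBBKB
BBBBKK
BGGBKK
BGGBKK
BBBBBB
BBBBBB
After op 2 paint(5,0,K):
BBBGGB
BBBBBB
BBBBBB
BBBBKB
BBBBKK
KGGBKK
BGGBKK
BBBBBB
BBBBBB
After op 3 fill(0,0,G) [40 cells changed]:
GGGGGG
GGGGGG
GGGGGG
GGGGKG
GGGGKK
KGGGKK
GGGGKK
GGGGGG
GGGGGG

Answer: GGGGGG
GGGGGG
GGGGGG
GGGGKG
GGGGKK
KGGGKK
GGGGKK
GGGGGG
GGGGGG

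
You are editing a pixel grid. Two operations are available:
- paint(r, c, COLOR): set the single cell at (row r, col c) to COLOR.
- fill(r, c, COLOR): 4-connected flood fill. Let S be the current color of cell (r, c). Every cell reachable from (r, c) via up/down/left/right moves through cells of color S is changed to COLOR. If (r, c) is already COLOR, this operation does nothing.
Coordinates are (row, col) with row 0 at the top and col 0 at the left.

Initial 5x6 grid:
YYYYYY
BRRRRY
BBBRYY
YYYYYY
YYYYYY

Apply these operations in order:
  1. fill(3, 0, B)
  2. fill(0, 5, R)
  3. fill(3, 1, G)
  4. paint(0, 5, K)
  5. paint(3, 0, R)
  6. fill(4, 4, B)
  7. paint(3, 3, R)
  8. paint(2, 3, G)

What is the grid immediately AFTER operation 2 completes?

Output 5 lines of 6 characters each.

After op 1 fill(3,0,B) [21 cells changed]:
BBBBBB
BRRRRB
BBBRBB
BBBBBB
BBBBBB
After op 2 fill(0,5,R) [25 cells changed]:
RRRRRR
RRRRRR
RRRRRR
RRRRRR
RRRRRR

Answer: RRRRRR
RRRRRR
RRRRRR
RRRRRR
RRRRRR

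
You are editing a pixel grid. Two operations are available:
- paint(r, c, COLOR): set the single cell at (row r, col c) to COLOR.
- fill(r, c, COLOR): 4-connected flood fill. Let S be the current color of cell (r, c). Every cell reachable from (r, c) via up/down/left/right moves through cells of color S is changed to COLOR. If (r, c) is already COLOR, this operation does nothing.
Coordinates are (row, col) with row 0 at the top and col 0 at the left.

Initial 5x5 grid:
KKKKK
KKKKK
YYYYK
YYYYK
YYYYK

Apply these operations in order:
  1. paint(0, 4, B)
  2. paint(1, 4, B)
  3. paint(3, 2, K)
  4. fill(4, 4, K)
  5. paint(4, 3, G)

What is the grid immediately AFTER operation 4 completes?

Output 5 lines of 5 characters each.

Answer: KKKKB
KKKKB
YYYYK
YYKYK
YYYYK

Derivation:
After op 1 paint(0,4,B):
KKKKB
KKKKK
YYYYK
YYYYK
YYYYK
After op 2 paint(1,4,B):
KKKKB
KKKKB
YYYYK
YYYYK
YYYYK
After op 3 paint(3,2,K):
KKKKB
KKKKB
YYYYK
YYKYK
YYYYK
After op 4 fill(4,4,K) [0 cells changed]:
KKKKB
KKKKB
YYYYK
YYKYK
YYYYK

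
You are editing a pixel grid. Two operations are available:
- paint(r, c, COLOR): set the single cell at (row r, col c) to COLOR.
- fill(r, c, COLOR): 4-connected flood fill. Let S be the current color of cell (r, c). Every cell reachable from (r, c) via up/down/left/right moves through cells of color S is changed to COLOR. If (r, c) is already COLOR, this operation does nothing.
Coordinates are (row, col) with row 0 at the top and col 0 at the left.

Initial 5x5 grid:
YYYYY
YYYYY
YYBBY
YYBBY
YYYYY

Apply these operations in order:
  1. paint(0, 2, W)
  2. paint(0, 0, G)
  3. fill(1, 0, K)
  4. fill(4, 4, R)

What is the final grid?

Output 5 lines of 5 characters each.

Answer: GRWRR
RRRRR
RRBBR
RRBBR
RRRRR

Derivation:
After op 1 paint(0,2,W):
YYWYY
YYYYY
YYBBY
YYBBY
YYYYY
After op 2 paint(0,0,G):
GYWYY
YYYYY
YYBBY
YYBBY
YYYYY
After op 3 fill(1,0,K) [19 cells changed]:
GKWKK
KKKKK
KKBBK
KKBBK
KKKKK
After op 4 fill(4,4,R) [19 cells changed]:
GRWRR
RRRRR
RRBBR
RRBBR
RRRRR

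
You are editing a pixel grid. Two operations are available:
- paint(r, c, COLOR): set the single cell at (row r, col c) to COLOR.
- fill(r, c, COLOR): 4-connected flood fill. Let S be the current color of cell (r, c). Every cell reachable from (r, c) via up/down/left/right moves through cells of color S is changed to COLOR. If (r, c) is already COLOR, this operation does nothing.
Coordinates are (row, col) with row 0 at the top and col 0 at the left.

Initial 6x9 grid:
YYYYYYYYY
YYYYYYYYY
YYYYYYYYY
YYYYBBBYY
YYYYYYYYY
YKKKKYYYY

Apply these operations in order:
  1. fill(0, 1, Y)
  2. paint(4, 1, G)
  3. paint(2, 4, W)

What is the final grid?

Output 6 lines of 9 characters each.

Answer: YYYYYYYYY
YYYYYYYYY
YYYYWYYYY
YYYYBBBYY
YGYYYYYYY
YKKKKYYYY

Derivation:
After op 1 fill(0,1,Y) [0 cells changed]:
YYYYYYYYY
YYYYYYYYY
YYYYYYYYY
YYYYBBBYY
YYYYYYYYY
YKKKKYYYY
After op 2 paint(4,1,G):
YYYYYYYYY
YYYYYYYYY
YYYYYYYYY
YYYYBBBYY
YGYYYYYYY
YKKKKYYYY
After op 3 paint(2,4,W):
YYYYYYYYY
YYYYYYYYY
YYYYWYYYY
YYYYBBBYY
YGYYYYYYY
YKKKKYYYY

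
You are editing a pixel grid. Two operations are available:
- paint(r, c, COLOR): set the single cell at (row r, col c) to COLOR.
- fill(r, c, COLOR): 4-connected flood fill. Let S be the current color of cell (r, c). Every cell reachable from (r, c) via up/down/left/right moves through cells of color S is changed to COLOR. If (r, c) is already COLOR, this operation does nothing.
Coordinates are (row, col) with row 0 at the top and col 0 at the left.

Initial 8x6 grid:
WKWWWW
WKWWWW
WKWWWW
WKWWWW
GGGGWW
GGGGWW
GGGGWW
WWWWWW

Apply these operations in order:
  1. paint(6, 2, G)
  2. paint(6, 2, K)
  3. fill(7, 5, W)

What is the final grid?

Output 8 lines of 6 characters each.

After op 1 paint(6,2,G):
WKWWWW
WKWWWW
WKWWWW
WKWWWW
GGGGWW
GGGGWW
GGGGWW
WWWWWW
After op 2 paint(6,2,K):
WKWWWW
WKWWWW
WKWWWW
WKWWWW
GGGGWW
GGGGWW
GGKGWW
WWWWWW
After op 3 fill(7,5,W) [0 cells changed]:
WKWWWW
WKWWWW
WKWWWW
WKWWWW
GGGGWW
GGGGWW
GGKGWW
WWWWWW

Answer: WKWWWW
WKWWWW
WKWWWW
WKWWWW
GGGGWW
GGGGWW
GGKGWW
WWWWWW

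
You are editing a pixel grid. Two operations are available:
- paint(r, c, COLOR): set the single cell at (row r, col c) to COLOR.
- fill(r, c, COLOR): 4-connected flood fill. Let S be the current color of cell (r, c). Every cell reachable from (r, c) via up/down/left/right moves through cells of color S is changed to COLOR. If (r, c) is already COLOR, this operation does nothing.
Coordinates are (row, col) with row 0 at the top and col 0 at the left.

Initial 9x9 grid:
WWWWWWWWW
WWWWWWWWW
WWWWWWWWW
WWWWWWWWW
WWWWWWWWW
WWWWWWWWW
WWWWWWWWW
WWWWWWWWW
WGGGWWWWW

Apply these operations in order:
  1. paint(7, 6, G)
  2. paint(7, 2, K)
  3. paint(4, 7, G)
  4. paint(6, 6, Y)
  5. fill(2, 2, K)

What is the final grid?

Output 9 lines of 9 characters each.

After op 1 paint(7,6,G):
WWWWWWWWW
WWWWWWWWW
WWWWWWWWW
WWWWWWWWW
WWWWWWWWW
WWWWWWWWW
WWWWWWWWW
WWWWWWGWW
WGGGWWWWW
After op 2 paint(7,2,K):
WWWWWWWWW
WWWWWWWWW
WWWWWWWWW
WWWWWWWWW
WWWWWWWWW
WWWWWWWWW
WWWWWWWWW
WWKWWWGWW
WGGGWWWWW
After op 3 paint(4,7,G):
WWWWWWWWW
WWWWWWWWW
WWWWWWWWW
WWWWWWWWW
WWWWWWWGW
WWWWWWWWW
WWWWWWWWW
WWKWWWGWW
WGGGWWWWW
After op 4 paint(6,6,Y):
WWWWWWWWW
WWWWWWWWW
WWWWWWWWW
WWWWWWWWW
WWWWWWWGW
WWWWWWWWW
WWWWWWYWW
WWKWWWGWW
WGGGWWWWW
After op 5 fill(2,2,K) [74 cells changed]:
KKKKKKKKK
KKKKKKKKK
KKKKKKKKK
KKKKKKKKK
KKKKKKKGK
KKKKKKKKK
KKKKKKYKK
KKKKKKGKK
KGGGKKKKK

Answer: KKKKKKKKK
KKKKKKKKK
KKKKKKKKK
KKKKKKKKK
KKKKKKKGK
KKKKKKKKK
KKKKKKYKK
KKKKKKGKK
KGGGKKKKK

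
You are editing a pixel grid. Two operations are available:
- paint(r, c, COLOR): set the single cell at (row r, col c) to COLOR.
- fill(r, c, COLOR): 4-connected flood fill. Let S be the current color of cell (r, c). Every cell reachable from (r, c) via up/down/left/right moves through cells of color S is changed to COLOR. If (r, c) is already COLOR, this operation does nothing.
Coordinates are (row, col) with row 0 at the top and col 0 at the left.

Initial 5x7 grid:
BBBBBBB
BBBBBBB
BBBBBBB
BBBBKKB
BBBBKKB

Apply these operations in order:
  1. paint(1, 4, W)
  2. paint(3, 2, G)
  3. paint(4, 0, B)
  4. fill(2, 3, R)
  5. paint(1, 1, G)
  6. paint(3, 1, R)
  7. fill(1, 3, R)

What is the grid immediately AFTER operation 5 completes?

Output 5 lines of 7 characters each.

After op 1 paint(1,4,W):
BBBBBBB
BBBBWBB
BBBBBBB
BBBBKKB
BBBBKKB
After op 2 paint(3,2,G):
BBBBBBB
BBBBWBB
BBBBBBB
BBGBKKB
BBBBKKB
After op 3 paint(4,0,B):
BBBBBBB
BBBBWBB
BBBBBBB
BBGBKKB
BBBBKKB
After op 4 fill(2,3,R) [29 cells changed]:
RRRRRRR
RRRRWRR
RRRRRRR
RRGRKKR
RRRRKKR
After op 5 paint(1,1,G):
RRRRRRR
RGRRWRR
RRRRRRR
RRGRKKR
RRRRKKR

Answer: RRRRRRR
RGRRWRR
RRRRRRR
RRGRKKR
RRRRKKR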